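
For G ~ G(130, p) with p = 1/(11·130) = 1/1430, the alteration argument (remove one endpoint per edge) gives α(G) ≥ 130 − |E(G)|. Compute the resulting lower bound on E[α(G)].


E[|E(G)|] = C(130, 2)·p = 8385 · (1/1430) = 129/22.
E[α(G)] ≥ n − E[|E(G)|] = 130 − 129/22 = 2731/22.
Numerically: ≈ 124.13636.
(This is only a lower bound; the true E[α(G)] may be larger.)

E[α(G)] ≥ 2731/22 ≈ 124.13636.


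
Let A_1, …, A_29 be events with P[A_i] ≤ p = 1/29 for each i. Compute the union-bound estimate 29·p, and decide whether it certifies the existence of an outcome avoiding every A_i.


Union bound: P[∪_{i=1}^{29} A_i] ≤ Σ_i P[A_i] ≤ 29·p = 29·(1/29) = 1.
Numerically: 1 ≈ 1.0000000.
Is 1 < 1? NO.
Since the bound 1 is ≥ 1, the union bound is uninformative here; it does NOT by itself certify existence.

29·p = 1 ≈ 1.0000000; existence NOT certified by the union bound.


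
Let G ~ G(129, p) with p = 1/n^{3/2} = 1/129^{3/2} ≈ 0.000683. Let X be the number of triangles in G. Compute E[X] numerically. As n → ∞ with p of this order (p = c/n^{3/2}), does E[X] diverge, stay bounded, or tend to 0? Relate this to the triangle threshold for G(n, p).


Number of potential triangles: C(129, 3) = 349504.
Each occurs with probability p³ ≈ (0.000683)³ ≈ 3.17941e-10.
By linearity: E[X] = C(129, 3)·p³ ≈ 349504 · 3.17941e-10 ≈ 0.000.
Since α = 3/2 > 1, p = c/n^{3/2} = o(1/n) is below the triangle threshold p ~ 1/n. Asymptotically E[X] ~ (c³/6)·n^{3(1−α)} = (1³/6)·n^{-1.5} → 0, so by Markov's inequality G has no triangles w.h.p.

E[X] ≈ 0.000; in regime p = Θ(1/n^{3/2}) E[X] tends to 0 (below the triangle threshold p ~ 1/n).


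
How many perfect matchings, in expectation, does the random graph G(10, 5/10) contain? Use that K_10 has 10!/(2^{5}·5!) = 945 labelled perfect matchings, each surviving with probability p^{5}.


K_10 has 10!/(2^{5}·5!) = 945 labelled perfect matchings.
For each such perfect matching H, let X_H = 1 if all 5 edges of H are present in G. Then P[X_H = 1] = p^{5} = (1/2)^{5} = 1/32.
Summing the indicators: E[X] = Σ_H E[X_H] = 945 · p^{5} = 945 · 1/32 = 945/32.
Numerically: E[X] ≈ 29.531.

E[X] = 945 · (1/2)^{5} = 945/32 ≈ 29.531.


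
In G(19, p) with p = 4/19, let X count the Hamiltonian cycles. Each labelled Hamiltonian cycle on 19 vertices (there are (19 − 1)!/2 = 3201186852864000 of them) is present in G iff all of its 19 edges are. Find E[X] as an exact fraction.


K_19 has (19 − 1)!/2 = 3201186852864000 labelled Hamiltonian cycles.
For each such Hamiltonian cycle H, let X_H = 1 if all 19 edges of H are present in G. Then P[X_H = 1] = p^{19} = (4/19)^{19} = 274877906944/1978419655660313589123979.
Summing the indicators: E[X] = Σ_H E[X_H] = 3201186852864000 · p^{19} = 3201186852864000 · 274877906944/1978419655660313589123979 = 879935541851906811887616000/1978419655660313589123979.
Numerically: E[X] ≈ 445.

E[X] = 3201186852864000 · (4/19)^{19} = 879935541851906811887616000/1978419655660313589123979 ≈ 445.


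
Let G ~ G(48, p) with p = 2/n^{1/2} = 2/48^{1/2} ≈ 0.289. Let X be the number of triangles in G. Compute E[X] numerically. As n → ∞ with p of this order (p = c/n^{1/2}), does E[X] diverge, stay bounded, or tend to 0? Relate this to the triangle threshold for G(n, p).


Number of potential triangles: C(48, 3) = 17296.
Each occurs with probability p³ ≈ (0.289)³ ≈ 2.40563e-02.
By linearity: E[X] = C(48, 3)·p³ ≈ 17296 · 2.40563e-02 ≈ 416.077.
Since α = 1/2 < 1, p = c/n^{1/2} ≫ 1/n is above the triangle threshold p ~ 1/n. Asymptotically E[X] ~ (c³/6)·n^{3(1−α)} = (2³/6)·n^{1.5} → ∞; triangles are abundant w.h.p.

E[X] ≈ 416.077; in regime p = Θ(1/n^{1/2}) E[X] diverges (above the triangle threshold p ~ 1/n).


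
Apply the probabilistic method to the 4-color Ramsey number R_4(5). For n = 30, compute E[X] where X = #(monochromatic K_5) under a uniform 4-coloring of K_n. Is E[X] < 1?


E[X] = C(30, 5) · 4^{1 − 10} = 142506 · 4^{−9} = 142506/262144.
As a reduced fraction: E[X] = 71253/131072 ≈ 0.5436.
Is E[X] < 1? YES.
Since E[X] < 1, there exists a 4-coloring of K_{30} with no monochromatic K_5; hence R_4(5) > 30.

E[X] = 71253/131072 ≈ 0.5436; E[X] < 1, so R_4(5) > 30.


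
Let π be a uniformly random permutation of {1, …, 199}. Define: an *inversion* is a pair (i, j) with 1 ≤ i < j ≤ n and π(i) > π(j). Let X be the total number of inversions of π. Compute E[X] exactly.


Write X = Σ X_I over the C(199, 2) = 19701 pairs i < j, with X_I the indicator of one inversion.
There are 19701 indicators.
For each fixed pair i < j, the values π(i) and π(j) are two distinct elements of {1, …, 199} in uniformly random order; by symmetry P[π(i) > π(j)] = 1/2.
By linearity: E[X] = 19701 · (1/2) = C(199, 2) · (1/2) = 19701/2 = 19701/2 ≈ 9850.50000.

E[X] = 19701/2 = 9850.50000.


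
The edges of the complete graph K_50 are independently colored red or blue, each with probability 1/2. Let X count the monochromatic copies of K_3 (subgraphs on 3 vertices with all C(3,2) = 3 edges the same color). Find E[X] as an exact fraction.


Let X = Σ_S X_S over the C(50, 3) = 19600 subsets S of size 3, where X_S = 1 if the K_3 on S is monochromatic.
For a fixed S, the K_3 on S has C(3, 2) = 3 edges. P[all 3 edges red] = (1/2)^3, and likewise for blue, so P[monochromatic] = 2·(1/2)^3 = 2^{1 − 3} = 1/4.
By linearity of expectation: E[X] = C(50, 3) · 2^{1 − 3} = 19600 · 1/4 = 4900.
Numerically: E[X] ≈ 4900.0000.

E[X] = C(50,3)·2^(1−C(3,2)) = 4900 ≈ 4900.0000.


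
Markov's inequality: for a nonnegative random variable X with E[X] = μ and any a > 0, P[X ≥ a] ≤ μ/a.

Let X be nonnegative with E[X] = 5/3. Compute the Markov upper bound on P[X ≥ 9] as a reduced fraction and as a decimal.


μ = E[X] = 5/3, a = 9.
Markov: P[X ≥ 9] ≤ μ/a = (5/3)/9 = 5/27.
Numerically: ≈ 0.185185.
(Since a = 9 > μ = 1.666667, the bound 5/27 is < 1 and informative.)

P[X ≥ 9] ≤ 5/27 ≈ 0.185185.


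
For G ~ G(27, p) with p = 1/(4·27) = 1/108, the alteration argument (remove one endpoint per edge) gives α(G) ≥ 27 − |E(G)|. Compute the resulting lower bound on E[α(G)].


E[|E(G)|] = C(27, 2)·p = 351 · (1/108) = 13/4.
E[α(G)] ≥ n − E[|E(G)|] = 27 − 13/4 = 95/4.
Numerically: ≈ 23.750.
(This is only a lower bound; the true E[α(G)] may be larger.)

E[α(G)] ≥ 95/4 ≈ 23.750.


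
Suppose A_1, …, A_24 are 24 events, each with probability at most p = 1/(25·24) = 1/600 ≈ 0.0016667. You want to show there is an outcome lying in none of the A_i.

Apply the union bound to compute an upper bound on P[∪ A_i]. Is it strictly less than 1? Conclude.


Union bound: P[∪_{i=1}^{24} A_i] ≤ Σ_i P[A_i] ≤ 24·p = 24·(1/600) = 1/25.
Numerically: 1/25 ≈ 0.0400000.
Is 1/25 < 1? YES.
Since P[∪ A_i] ≤ 1/25 < 1, the complement has P[∩ A_i^c] ≥ 1 − 1/25 = 24/25 > 0, so some outcome avoids every A_i.

24·p = 1/25 ≈ 0.0400000; existence CERTIFIED by the union bound.


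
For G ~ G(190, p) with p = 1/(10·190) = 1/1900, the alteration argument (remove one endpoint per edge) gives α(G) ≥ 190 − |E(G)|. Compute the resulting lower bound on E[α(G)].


E[|E(G)|] = C(190, 2)·p = 17955 · (1/1900) = 189/20.
E[α(G)] ≥ n − E[|E(G)|] = 190 − 189/20 = 3611/20.
Numerically: ≈ 180.550000.
(This is only a lower bound; the true E[α(G)] may be larger.)

E[α(G)] ≥ 3611/20 ≈ 180.550000.


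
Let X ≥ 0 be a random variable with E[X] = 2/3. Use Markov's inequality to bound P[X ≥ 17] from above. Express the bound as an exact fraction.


μ = E[X] = 2/3, a = 17.
Markov: P[X ≥ 17] ≤ μ/a = (2/3)/17 = 2/51.
Numerically: ≈ 0.0392.
(Since a = 17 > μ = 0.6667, the bound 2/51 is < 1 and informative.)

P[X ≥ 17] ≤ 2/51 ≈ 0.0392.


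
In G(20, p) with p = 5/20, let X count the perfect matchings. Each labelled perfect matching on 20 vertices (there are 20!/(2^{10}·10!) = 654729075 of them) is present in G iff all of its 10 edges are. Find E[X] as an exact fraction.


K_20 has 20!/(2^{10}·10!) = 654729075 labelled perfect matchings.
For each such perfect matching H, let X_H = 1 if all 10 edges of H are present in G. Then P[X_H = 1] = p^{10} = (1/4)^{10} = 1/1048576.
Summing the indicators: E[X] = Σ_H E[X_H] = 654729075 · p^{10} = 654729075 · 1/1048576 = 654729075/1048576.
Numerically: E[X] ≈ 624.4.

E[X] = 654729075 · (1/4)^{10} = 654729075/1048576 ≈ 624.4.


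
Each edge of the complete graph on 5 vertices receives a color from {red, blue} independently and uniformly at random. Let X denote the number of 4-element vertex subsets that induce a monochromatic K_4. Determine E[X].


Let X = Σ_S X_S over the C(5, 4) = 5 subsets S of size 4, where X_S = 1 if the K_4 on S is monochromatic.
For a fixed S, the K_4 on S has C(4, 2) = 6 edges. P[all 6 edges red] = (1/2)^6, and likewise for blue, so P[monochromatic] = 2·(1/2)^6 = 2^{1 − 6} = 1/32.
By linearity: E[X] = C(5, 4) · 2^{1 − 6} = 5 · 1/32 = 5/32.
Numerically: E[X] ≈ 0.156250.

E[X] = C(5,4)·2^(1−C(4,2)) = 5/32 ≈ 0.156250.


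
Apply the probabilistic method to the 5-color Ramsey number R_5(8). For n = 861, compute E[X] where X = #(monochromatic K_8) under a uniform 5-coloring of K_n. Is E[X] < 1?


E[X] = C(861, 8) · 5^{1 − 28} = 7250034996615275865 · 5^{−27} = 7250034996615275865/7450580596923828125.
As a reduced fraction: E[X] = 1450006999323055173/1490116119384765625 ≈ 0.973083.
Is E[X] < 1? YES.
Since E[X] < 1, there exists a 5-coloring of K_{861} with no monochromatic K_8; hence R_5(8) > 861.

E[X] = 1450006999323055173/1490116119384765625 ≈ 0.973083; E[X] < 1, so R_5(8) > 861.


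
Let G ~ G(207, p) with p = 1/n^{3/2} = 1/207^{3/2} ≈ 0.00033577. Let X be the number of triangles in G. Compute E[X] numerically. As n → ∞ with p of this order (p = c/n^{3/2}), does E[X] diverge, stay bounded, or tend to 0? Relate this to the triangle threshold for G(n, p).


Number of potential triangles: C(207, 3) = 1456935.
Each occurs with probability p³ ≈ (0.00033577)³ ≈ 3.7855889e-11.
By linearity: E[X] = C(207, 3)·p³ ≈ 1456935 · 3.7855889e-11 ≈ 0.00006.
Since α = 3/2 > 1, p = c/n^{3/2} = o(1/n) is below the triangle threshold p ~ 1/n. Asymptotically E[X] ~ (c³/6)·n^{3(1−α)} = (1³/6)·n^{-1.5} → 0, so by Markov's inequality G has no triangles w.h.p.

E[X] ≈ 0.00006; in regime p = Θ(1/n^{3/2}) E[X] tends to 0 (below the triangle threshold p ~ 1/n).


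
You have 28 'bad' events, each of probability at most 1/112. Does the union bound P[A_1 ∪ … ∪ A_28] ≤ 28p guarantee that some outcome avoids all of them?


Union bound: P[∪_{i=1}^{28} A_i] ≤ Σ_i P[A_i] ≤ 28·p = 28·(1/112) = 1/4.
Numerically: 1/4 ≈ 0.250000.
Is 1/4 < 1? YES.
Since P[∪ A_i] ≤ 1/4 < 1, the complement has P[∩ A_i^c] ≥ 1 − 1/4 = 3/4 > 0, so some outcome avoids every A_i.

28·p = 1/4 ≈ 0.250000; existence CERTIFIED by the union bound.


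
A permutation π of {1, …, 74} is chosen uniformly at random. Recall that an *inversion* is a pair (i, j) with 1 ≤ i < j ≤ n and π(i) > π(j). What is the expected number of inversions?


Write X = Σ X_I over the C(74, 2) = 2701 pairs i < j, with X_I the indicator of one inversion.
There are 2701 indicators.
For each fixed pair i < j, the values π(i) and π(j) are two distinct elements of {1, …, 74} in uniformly random order; by symmetry P[π(i) > π(j)] = 1/2.
By linearity: E[X] = 2701 · (1/2) = C(74, 2) · (1/2) = 2701/2 = 2701/2 ≈ 1350.500.

E[X] = 2701/2 = 1350.500.


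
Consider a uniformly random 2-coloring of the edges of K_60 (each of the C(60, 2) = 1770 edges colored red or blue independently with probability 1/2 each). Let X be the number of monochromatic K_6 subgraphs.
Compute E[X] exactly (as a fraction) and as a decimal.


Let X = Σ_S X_S over the C(60, 6) = 50063860 subsets S of size 6, where X_S = 1 if the K_6 on S is monochromatic.
For a fixed S, the K_6 on S has C(6, 2) = 15 edges. P[all 15 edges red] = (1/2)^15, and likewise for blue, so P[monochromatic] = 2·(1/2)^15 = 2^{1 − 15} = 1/16384.
By linearity: E[X] = C(60, 6) · 2^{1 − 15} = 50063860 · 1/16384 = 12515965/4096.
Numerically: E[X] ≈ 3055.656.

E[X] = C(60,6)·2^(1−C(6,2)) = 12515965/4096 ≈ 3055.656.


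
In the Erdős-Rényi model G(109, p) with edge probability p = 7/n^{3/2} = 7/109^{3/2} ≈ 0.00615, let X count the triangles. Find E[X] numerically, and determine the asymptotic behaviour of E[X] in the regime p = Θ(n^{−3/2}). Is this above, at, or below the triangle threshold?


Number of potential triangles: C(109, 3) = 209934.
Each occurs with probability p³ ≈ (0.00615)³ ≈ 2.32742e-07.
By linearity: E[X] = C(109, 3)·p³ ≈ 209934 · 2.32742e-07 ≈ 0.049.
Since α = 3/2 > 1, p = c/n^{3/2} = o(1/n) is below the triangle threshold p ~ 1/n. Asymptotically E[X] ~ (c³/6)·n^{3(1−α)} = (7³/6)·n^{-1.5} → 0, so by Markov's inequality G has no triangles w.h.p.

E[X] ≈ 0.049; in regime p = Θ(1/n^{3/2}) E[X] tends to 0 (below the triangle threshold p ~ 1/n).


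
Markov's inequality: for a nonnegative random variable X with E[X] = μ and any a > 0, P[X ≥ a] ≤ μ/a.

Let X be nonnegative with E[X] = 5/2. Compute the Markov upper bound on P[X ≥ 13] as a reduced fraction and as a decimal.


μ = E[X] = 5/2, a = 13.
Markov: P[X ≥ 13] ≤ μ/a = (5/2)/13 = 5/26.
Numerically: ≈ 0.192308.
(Since a = 13 > μ = 2.500000, the bound 5/26 is < 1 and informative.)

P[X ≥ 13] ≤ 5/26 ≈ 0.192308.


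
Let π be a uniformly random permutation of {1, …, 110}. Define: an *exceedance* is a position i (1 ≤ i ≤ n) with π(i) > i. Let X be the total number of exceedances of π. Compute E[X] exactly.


Write X = Σ_{i=1}^{110} X_i, where X_i = 1_{π(i) > i}.
For each fixed i, π(i) is uniform over {1, …, 110} (marginal of a uniform permutation), so P[π(i) > i] = (n − i)/n. Summing: Σ_{i=1}^{110} (n − i)/n = (0 + 1 + … + 109)/110 = 110(110 − 1)/(2·110) = (110 − 1)/2.
Hence E[X] = Σ_{i=1}^{110} (110 − i)/110 = 109/2 ≈ 54.500.

E[X] = 109/2 = 54.500.


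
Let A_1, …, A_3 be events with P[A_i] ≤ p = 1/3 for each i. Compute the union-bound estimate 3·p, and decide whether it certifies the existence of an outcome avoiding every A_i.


Union bound: P[∪_{i=1}^{3} A_i] ≤ Σ_i P[A_i] ≤ 3·p = 3·(1/3) = 1.
Numerically: 1 ≈ 1.000.
Is 1 < 1? NO.
Since the bound 1 is ≥ 1, the union bound is uninformative here; it does NOT by itself certify existence.

3·p = 1 ≈ 1.000; existence NOT certified by the union bound.


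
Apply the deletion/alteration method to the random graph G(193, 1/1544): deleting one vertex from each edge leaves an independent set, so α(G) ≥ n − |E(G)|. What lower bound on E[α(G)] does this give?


E[|E(G)|] = C(193, 2)·p = 18528 · (1/1544) = 12.
E[α(G)] ≥ n − E[|E(G)|] = 193 − 12 = 181.
Numerically: ≈ 181.0000.
(This is only a lower bound; the true E[α(G)] may be larger.)

E[α(G)] ≥ 181 ≈ 181.0000.


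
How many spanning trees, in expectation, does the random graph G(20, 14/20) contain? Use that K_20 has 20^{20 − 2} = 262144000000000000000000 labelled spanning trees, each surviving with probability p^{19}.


K_20 has 20^{20 − 2} = 262144000000000000000000 labelled spanning trees.
For each such spanning tree H, let X_H = 1 if all 19 edges of H are present in G. Then P[X_H = 1] = p^{19} = (7/10)^{19} = 11398895185373143/10000000000000000000.
Summing the indicators: E[X] = Σ_H E[X_H] = 262144000000000000000000 · p^{19} = 262144000000000000000000 · 11398895185373143/10000000000000000000 = 1494075989737228599296/5.
Numerically: E[X] ≈ 2.99e+20.

E[X] = 262144000000000000000000 · (7/10)^{19} = 1494075989737228599296/5 ≈ 2.99e+20.


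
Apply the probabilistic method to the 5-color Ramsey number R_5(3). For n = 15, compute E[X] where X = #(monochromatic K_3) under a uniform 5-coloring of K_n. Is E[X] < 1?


E[X] = C(15, 3) · 5^{1 − 3} = 455 · 5^{−2} = 455/25.
As a reduced fraction: E[X] = 91/5 ≈ 18.2000000.
Is E[X] < 1? NO.
Since E[X] ≥ 1, the first-moment bound is inconclusive at n = 15; it does NOT by itself certify R_5(3) > 15.

E[X] = 91/5 ≈ 18.2000000; E[X] ≥ 1; first-moment method inconclusive here.


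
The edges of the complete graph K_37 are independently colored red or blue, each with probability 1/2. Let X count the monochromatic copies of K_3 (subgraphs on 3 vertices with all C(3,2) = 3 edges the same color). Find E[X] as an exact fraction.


Let X = Σ_S X_S over the C(37, 3) = 7770 subsets S of size 3, where X_S = 1 if the K_3 on S is monochromatic.
For a fixed S, the K_3 on S has C(3, 2) = 3 edges. P[all 3 edges red] = (1/2)^3, and likewise for blue, so P[monochromatic] = 2·(1/2)^3 = 2^{1 − 3} = 1/4.
By linearity: E[X] = C(37, 3) · 2^{1 − 3} = 7770 · 1/4 = 3885/2.
Numerically: E[X] ≈ 1942.50000.

E[X] = C(37,3)·2^(1−C(3,2)) = 3885/2 ≈ 1942.50000.


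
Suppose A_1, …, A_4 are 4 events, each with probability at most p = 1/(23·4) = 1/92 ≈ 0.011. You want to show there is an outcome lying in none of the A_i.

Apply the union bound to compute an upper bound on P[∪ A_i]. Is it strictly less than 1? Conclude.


Union bound: P[∪_{i=1}^{4} A_i] ≤ Σ_i P[A_i] ≤ 4·p = 4·(1/92) = 1/23.
Numerically: 1/23 ≈ 0.043.
Is 1/23 < 1? YES.
Since P[∪ A_i] ≤ 1/23 < 1, the complement has P[∩ A_i^c] ≥ 1 − 1/23 = 22/23 > 0, so some outcome avoids every A_i.

4·p = 1/23 ≈ 0.043; existence CERTIFIED by the union bound.


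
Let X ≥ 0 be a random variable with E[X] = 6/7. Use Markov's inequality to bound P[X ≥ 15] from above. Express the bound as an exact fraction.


μ = E[X] = 6/7, a = 15.
Markov: P[X ≥ 15] ≤ μ/a = (6/7)/15 = 2/35.
Numerically: ≈ 0.05714.
(Since a = 15 > μ = 0.85714, the bound 2/35 is < 1 and informative.)

P[X ≥ 15] ≤ 2/35 ≈ 0.05714.


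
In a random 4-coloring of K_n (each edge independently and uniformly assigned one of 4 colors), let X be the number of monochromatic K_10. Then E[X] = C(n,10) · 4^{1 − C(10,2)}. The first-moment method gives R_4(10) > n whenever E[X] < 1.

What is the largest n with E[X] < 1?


We need C(n, 10) · 4^{1 − 45} < 1, i.e. C(n, 10) < 4^{45 − 1} = 309485009821345068724781056.
Check values of n near the boundary:
  n = 2017: C(2017, 10) = 300324964434452596180990448; 300324964434452596180990448 < 309485009821345068724781056? YES
  n = 2018: C(2018, 10) = 301820606687612220663963508; 301820606687612220663963508 < 309485009821345068724781056? YES
  n = 2019: C(2019, 10) = 303322949179835278009229628; 303322949179835278009229628 < 309485009821345068724781056? YES
  n = 2020: C(2020, 10) = 304832018578739931133653656; 304832018578739931133653656 < 309485009821345068724781056? YES
  n = 2021: C(2021, 10) = 306347841644770462864800616; 306347841644770462864800616 < 309485009821345068724781056? YES
  n = 2022: C(2022, 10) = 307870445231474093395937796; 307870445231474093395937796 < 309485009821345068724781056? YES
  n = 2023: C(2023, 10) = 309399856285778485315440716; 309399856285778485315440716 < 309485009821345068724781056? YES
  n = 2024: C(2024, 10) = 310936101848269937576192656; 310936101848269937576192656 < 309485009821345068724781056? NO
The largest n with C(n, 10) < 309485009821345068724781056 is n = 2023 (where E[X] = 77349964071444621328860179/77371252455336267181195264 ≈ 0.9997). Hence R_4(10) > 2023, i.e. R_4(10) ≥ 2024.

Largest n = 2023; hence R_4(10) > 2023.


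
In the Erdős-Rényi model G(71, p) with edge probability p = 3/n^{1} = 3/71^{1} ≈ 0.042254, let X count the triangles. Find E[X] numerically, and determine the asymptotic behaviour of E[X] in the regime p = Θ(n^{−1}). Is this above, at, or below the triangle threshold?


Number of potential triangles: C(71, 3) = 57155.
Each occurs with probability p³ ≈ (0.042254)³ ≈ 7.5437748e-05.
By linearity: E[X] = C(71, 3)·p³ ≈ 57155 · 7.5437748e-05 ≈ 4.31164.
Here α = 1, so p = 3/n is exactly at the triangle threshold p ~ 1/n. Asymptotically E[X] → c³/6 = 3³/6 = 9/2 ≈ 4.50000, a bounded constant. In this regime the triangle count is asymptotically Poisson(c³/6).

E[X] ≈ 4.31164; in regime p = Θ(1/n^{1}) E[X] stays bounded (at the triangle threshold p ~ 1/n).


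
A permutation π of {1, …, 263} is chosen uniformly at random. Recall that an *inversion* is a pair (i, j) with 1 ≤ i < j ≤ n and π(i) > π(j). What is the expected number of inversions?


Write X = Σ X_I over the C(263, 2) = 34453 pairs i < j, with X_I the indicator of one inversion.
There are 34453 indicators.
For each fixed pair i < j, the values π(i) and π(j) are two distinct elements of {1, …, 263} in uniformly random order; by symmetry P[π(i) > π(j)] = 1/2.
By linearity: E[X] = 34453 · (1/2) = C(263, 2) · (1/2) = 34453/2 = 34453/2 ≈ 17226.500.

E[X] = 34453/2 = 17226.500.


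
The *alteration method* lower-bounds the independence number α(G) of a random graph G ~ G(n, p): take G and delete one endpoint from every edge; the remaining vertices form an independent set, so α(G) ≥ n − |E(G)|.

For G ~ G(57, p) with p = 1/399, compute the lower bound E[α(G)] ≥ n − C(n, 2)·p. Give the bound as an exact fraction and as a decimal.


E[|E(G)|] = C(57, 2)·p = 1596 · (1/399) = 4.
E[α(G)] ≥ n − E[|E(G)|] = 57 − 4 = 53.
Numerically: ≈ 53.000.
(This is only a lower bound; the true E[α(G)] may be larger.)

E[α(G)] ≥ 53 ≈ 53.000.


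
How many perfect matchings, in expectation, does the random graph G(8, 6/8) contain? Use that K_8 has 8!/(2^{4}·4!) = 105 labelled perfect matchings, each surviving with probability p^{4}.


K_8 has 8!/(2^{4}·4!) = 105 labelled perfect matchings.
For each such perfect matching H, let X_H = 1 if all 4 edges of H are present in G. Then P[X_H = 1] = p^{4} = (3/4)^{4} = 81/256.
By linearity of expectation: E[X] = Σ_H E[X_H] = 105 · p^{4} = 105 · 81/256 = 8505/256.
Numerically: E[X] ≈ 33.2.

E[X] = 105 · (3/4)^{4} = 8505/256 ≈ 33.2.


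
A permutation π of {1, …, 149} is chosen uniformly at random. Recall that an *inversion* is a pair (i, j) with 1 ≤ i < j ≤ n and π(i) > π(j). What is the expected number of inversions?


Write X = Σ X_I over the C(149, 2) = 11026 pairs i < j, with X_I the indicator of one inversion.
There are 11026 indicators.
For each fixed pair i < j, the values π(i) and π(j) are two distinct elements of {1, …, 149} in uniformly random order; by symmetry P[π(i) > π(j)] = 1/2.
By linearity: E[X] = 11026 · (1/2) = C(149, 2) · (1/2) = 11026/2 = 5513 ≈ 5513.00000.

E[X] = 5513 = 5513.00000.


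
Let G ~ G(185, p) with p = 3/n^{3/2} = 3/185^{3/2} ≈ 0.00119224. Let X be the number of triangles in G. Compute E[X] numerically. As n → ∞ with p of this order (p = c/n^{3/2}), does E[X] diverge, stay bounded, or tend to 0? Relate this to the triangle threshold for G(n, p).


Number of potential triangles: C(185, 3) = 1038220.
Each occurs with probability p³ ≈ (0.00119224)³ ≈ 1.69469281e-09.
By linearity: E[X] = C(185, 3)·p³ ≈ 1038220 · 1.69469281e-09 ≈ 0.001759.
Since α = 3/2 > 1, p = c/n^{3/2} = o(1/n) is below the triangle threshold p ~ 1/n. Asymptotically E[X] ~ (c³/6)·n^{3(1−α)} = (3³/6)·n^{-1.5} → 0, so by Markov's inequality G has no triangles w.h.p.

E[X] ≈ 0.001759; in regime p = Θ(1/n^{3/2}) E[X] tends to 0 (below the triangle threshold p ~ 1/n).


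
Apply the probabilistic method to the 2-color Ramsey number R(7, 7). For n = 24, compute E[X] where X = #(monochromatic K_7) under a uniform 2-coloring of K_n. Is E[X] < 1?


E[X] = C(24, 7) · 2^{1 − 21} = 346104 · 2^{−20} = 346104/1048576.
As a reduced fraction: E[X] = 43263/131072 ≈ 0.33007.
Is E[X] < 1? YES.
Since E[X] < 1, there exists a 2-coloring of K_{24} with no monochromatic K_7; hence R(7, 7) > 24.

E[X] = 43263/131072 ≈ 0.33007; E[X] < 1, so R(7, 7) > 24.


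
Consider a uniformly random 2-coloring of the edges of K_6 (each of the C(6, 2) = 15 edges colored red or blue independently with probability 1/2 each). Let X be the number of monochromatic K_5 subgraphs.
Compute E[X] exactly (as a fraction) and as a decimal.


Let X = Σ_S X_S over the C(6, 5) = 6 subsets S of size 5, where X_S = 1 if the K_5 on S is monochromatic.
For a fixed S, the K_5 on S has C(5, 2) = 10 edges. P[all 10 edges red] = (1/2)^10, and likewise for blue, so P[monochromatic] = 2·(1/2)^10 = 2^{1 − 10} = 1/512.
Summing: E[X] = C(6, 5) · 2^{1 − 10} = 6 · 1/512 = 3/256.
Numerically: E[X] ≈ 0.012.

E[X] = C(6,5)·2^(1−C(5,2)) = 3/256 ≈ 0.012.


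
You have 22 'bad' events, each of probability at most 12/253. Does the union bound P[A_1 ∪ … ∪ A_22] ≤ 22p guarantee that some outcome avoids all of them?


Union bound: P[∪_{i=1}^{22} A_i] ≤ Σ_i P[A_i] ≤ 22·p = 22·(12/253) = 24/23.
Numerically: 24/23 ≈ 1.0435.
Is 24/23 < 1? NO.
Since the bound 24/23 is ≥ 1, the union bound is uninformative here; it does NOT by itself certify existence.

22·p = 24/23 ≈ 1.0435; existence NOT certified by the union bound.


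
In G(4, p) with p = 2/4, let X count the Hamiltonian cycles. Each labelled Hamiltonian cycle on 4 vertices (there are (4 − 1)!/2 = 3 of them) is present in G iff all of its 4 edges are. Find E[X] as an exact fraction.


K_4 has (4 − 1)!/2 = 3 labelled Hamiltonian cycles.
For each such Hamiltonian cycle H, let X_H = 1 if all 4 edges of H are present in G. Then P[X_H = 1] = p^{4} = (1/2)^{4} = 1/16.
By linearity: E[X] = Σ_H E[X_H] = 3 · p^{4} = 3 · 1/16 = 3/16.
Numerically: E[X] ≈ 0.1875.

E[X] = 3 · (1/2)^{4} = 3/16 ≈ 0.1875.


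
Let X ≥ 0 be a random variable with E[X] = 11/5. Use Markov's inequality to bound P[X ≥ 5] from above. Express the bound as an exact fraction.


μ = E[X] = 11/5, a = 5.
Markov: P[X ≥ 5] ≤ μ/a = (11/5)/5 = 11/25.
Numerically: ≈ 0.44000.
(Since a = 5 > μ = 2.20000, the bound 11/25 is < 1 and informative.)

P[X ≥ 5] ≤ 11/25 ≈ 0.44000.


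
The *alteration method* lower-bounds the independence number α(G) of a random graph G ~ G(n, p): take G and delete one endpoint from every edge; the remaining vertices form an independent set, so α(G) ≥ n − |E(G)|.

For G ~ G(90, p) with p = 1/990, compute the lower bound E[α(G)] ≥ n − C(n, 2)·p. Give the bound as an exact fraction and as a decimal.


E[|E(G)|] = C(90, 2)·p = 4005 · (1/990) = 89/22.
E[α(G)] ≥ n − E[|E(G)|] = 90 − 89/22 = 1891/22.
Numerically: ≈ 85.955.
(This is only a lower bound; the true E[α(G)] may be larger.)

E[α(G)] ≥ 1891/22 ≈ 85.955.


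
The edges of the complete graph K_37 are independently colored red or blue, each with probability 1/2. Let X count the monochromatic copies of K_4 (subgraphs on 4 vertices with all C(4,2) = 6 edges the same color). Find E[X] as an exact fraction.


Let X = Σ_S X_S over the C(37, 4) = 66045 subsets S of size 4, where X_S = 1 if the K_4 on S is monochromatic.
For a fixed S, the K_4 on S has C(4, 2) = 6 edges. P[all 6 edges red] = (1/2)^6, and likewise for blue, so P[monochromatic] = 2·(1/2)^6 = 2^{1 − 6} = 1/32.
Summing: E[X] = C(37, 4) · 2^{1 − 6} = 66045 · 1/32 = 66045/32.
Numerically: E[X] ≈ 2063.90625.

E[X] = C(37,4)·2^(1−C(4,2)) = 66045/32 ≈ 2063.90625.


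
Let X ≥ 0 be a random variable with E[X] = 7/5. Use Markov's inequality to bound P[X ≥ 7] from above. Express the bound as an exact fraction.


μ = E[X] = 7/5, a = 7.
Markov: P[X ≥ 7] ≤ μ/a = (7/5)/7 = 1/5.
Numerically: ≈ 0.2000.
(Since a = 7 > μ = 1.4000, the bound 1/5 is < 1 and informative.)

P[X ≥ 7] ≤ 1/5 ≈ 0.2000.


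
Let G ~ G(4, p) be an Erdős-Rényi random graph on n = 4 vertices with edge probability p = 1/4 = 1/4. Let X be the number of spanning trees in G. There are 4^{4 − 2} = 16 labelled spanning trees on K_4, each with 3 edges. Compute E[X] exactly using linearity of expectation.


K_4 has 4^{4 − 2} = 16 labelled spanning trees.
For each such spanning tree H, let X_H = 1 if all 3 edges of H are present in G. Then P[X_H = 1] = p^{3} = (1/4)^{3} = 1/64.
By linearity: E[X] = Σ_H E[X_H] = 16 · p^{3} = 16 · 1/64 = 1/4.
Numerically: E[X] ≈ 0.25.

E[X] = 16 · (1/4)^{3} = 1/4 ≈ 0.25.


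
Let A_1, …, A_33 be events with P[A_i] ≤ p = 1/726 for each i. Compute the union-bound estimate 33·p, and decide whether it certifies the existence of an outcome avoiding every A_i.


Union bound: P[∪_{i=1}^{33} A_i] ≤ Σ_i P[A_i] ≤ 33·p = 33·(1/726) = 1/22.
Numerically: 1/22 ≈ 0.0455.
Is 1/22 < 1? YES.
Since P[∪ A_i] ≤ 1/22 < 1, the complement has P[∩ A_i^c] ≥ 1 − 1/22 = 21/22 > 0, so some outcome avoids every A_i.

33·p = 1/22 ≈ 0.0455; existence CERTIFIED by the union bound.


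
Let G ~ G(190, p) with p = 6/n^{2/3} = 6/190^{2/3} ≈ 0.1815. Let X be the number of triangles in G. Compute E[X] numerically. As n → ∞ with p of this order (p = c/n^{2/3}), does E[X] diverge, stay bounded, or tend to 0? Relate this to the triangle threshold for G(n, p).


Number of potential triangles: C(190, 3) = 1125180.
Each occurs with probability p³ ≈ (0.1815)³ ≈ 5.983380e-03.
By linearity: E[X] = C(190, 3)·p³ ≈ 1125180 · 5.983380e-03 ≈ 6732.3789.
Since α = 2/3 < 1, p = c/n^{2/3} ≫ 1/n is above the triangle threshold p ~ 1/n. Asymptotically E[X] ~ (c³/6)·n^{3(1−α)} = (6³/6)·n^{1} → ∞; triangles are abundant w.h.p.

E[X] ≈ 6732.3789; in regime p = Θ(1/n^{2/3}) E[X] diverges (above the triangle threshold p ~ 1/n).


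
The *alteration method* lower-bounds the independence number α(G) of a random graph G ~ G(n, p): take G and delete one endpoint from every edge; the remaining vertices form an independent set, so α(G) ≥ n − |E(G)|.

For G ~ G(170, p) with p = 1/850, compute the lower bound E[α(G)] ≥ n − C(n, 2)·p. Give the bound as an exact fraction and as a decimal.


E[|E(G)|] = C(170, 2)·p = 14365 · (1/850) = 169/10.
E[α(G)] ≥ n − E[|E(G)|] = 170 − 169/10 = 1531/10.
Numerically: ≈ 153.1000.
(This is only a lower bound; the true E[α(G)] may be larger.)

E[α(G)] ≥ 1531/10 ≈ 153.1000.


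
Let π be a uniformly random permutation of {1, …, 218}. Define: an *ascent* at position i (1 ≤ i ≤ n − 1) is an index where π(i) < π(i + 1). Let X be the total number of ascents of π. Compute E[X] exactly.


Write X = Σ X_I over i = 1, …, 217, with X_I the indicator of one ascent.
There are 217 indicators.
For each fixed i, the pair (π(i), π(i+1)) is a uniformly random ordered pair of distinct values from {1, …, 218}; by symmetry P[π(i) < π(i+1)] = 1/2.
By linearity: E[X] = 217 · (1/2) = (218 − 1) · (1/2) = 217/2 ≈ 108.5000.

E[X] = 217/2 = 108.5000.


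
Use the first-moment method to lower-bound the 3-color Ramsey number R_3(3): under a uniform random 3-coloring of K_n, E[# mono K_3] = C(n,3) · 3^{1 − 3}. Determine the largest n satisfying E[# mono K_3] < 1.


We need C(n, 3) · 3^{1 − 3} < 1, i.e. C(n, 3) < 3^{3 − 1} = 9.
Check values of n near the boundary:
  n = 3: C(3, 3) = 1; 1 < 9? YES
  n = 4: C(4, 3) = 4; 4 < 9? YES
  n = 5: C(5, 3) = 10; 10 < 9? NO
The largest n with C(n, 3) < 9 is n = 4 (where E[X] = 4/9 ≈ 0.44444). Hence R_3(3) > 4, i.e. R_3(3) ≥ 5.

Largest n = 4; hence R_3(3) > 4.


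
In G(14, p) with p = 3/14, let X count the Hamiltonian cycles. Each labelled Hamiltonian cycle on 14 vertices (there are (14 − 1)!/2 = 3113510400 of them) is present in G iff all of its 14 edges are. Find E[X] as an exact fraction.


K_14 has (14 − 1)!/2 = 3113510400 labelled Hamiltonian cycles.
For each such Hamiltonian cycle H, let X_H = 1 if all 14 edges of H are present in G. Then P[X_H = 1] = p^{14} = (3/14)^{14} = 4782969/11112006825558016.
By linearity: E[X] = Σ_H E[X_H] = 3113510400 · p^{14} = 3113510400 · 4782969/11112006825558016 = 4155084744525/3100448333024.
Numerically: E[X] ≈ 1.34.

E[X] = 3113510400 · (3/14)^{14} = 4155084744525/3100448333024 ≈ 1.34.


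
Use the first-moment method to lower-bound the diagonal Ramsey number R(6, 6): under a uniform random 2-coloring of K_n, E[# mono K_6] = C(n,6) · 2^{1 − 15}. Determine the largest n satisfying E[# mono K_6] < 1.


We need C(n, 6) · 2^{1 − 15} < 1, i.e. C(n, 6) < 2^{15 − 1} = 16384.
Check values of n near the boundary:
  n = 11: C(11, 6) = 462; 462 < 16384? YES
  n = 12: C(12, 6) = 924; 924 < 16384? YES
  n = 13: C(13, 6) = 1716; 1716 < 16384? YES
  n = 14: C(14, 6) = 3003; 3003 < 16384? YES
  n = 15: C(15, 6) = 5005; 5005 < 16384? YES
  n = 16: C(16, 6) = 8008; 8008 < 16384? YES
  n = 17: C(17, 6) = 12376; 12376 < 16384? YES
  n = 18: C(18, 6) = 18564; 18564 < 16384? NO
  n = 19: C(19, 6) = 27132; 27132 < 16384? NO
  n = 20: C(20, 6) = 38760; 38760 < 16384? NO
The largest n with C(n, 6) < 16384 is n = 17 (where E[X] = 1547/2048 ≈ 0.755). Hence R(6, 6) > 17, i.e. R(6, 6) ≥ 18.

Largest n = 17; hence R(6, 6) > 17.


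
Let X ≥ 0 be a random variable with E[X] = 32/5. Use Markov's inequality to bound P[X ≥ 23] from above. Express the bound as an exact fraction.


μ = E[X] = 32/5, a = 23.
Markov: P[X ≥ 23] ≤ μ/a = (32/5)/23 = 32/115.
Numerically: ≈ 0.2783.
(Since a = 23 > μ = 6.4000, the bound 32/115 is < 1 and informative.)

P[X ≥ 23] ≤ 32/115 ≈ 0.2783.


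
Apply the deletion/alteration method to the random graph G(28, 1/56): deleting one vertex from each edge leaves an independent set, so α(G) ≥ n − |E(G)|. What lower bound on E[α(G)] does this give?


E[|E(G)|] = C(28, 2)·p = 378 · (1/56) = 27/4.
E[α(G)] ≥ n − E[|E(G)|] = 28 − 27/4 = 85/4.
Numerically: ≈ 21.2500.
(This is only a lower bound; the true E[α(G)] may be larger.)

E[α(G)] ≥ 85/4 ≈ 21.2500.


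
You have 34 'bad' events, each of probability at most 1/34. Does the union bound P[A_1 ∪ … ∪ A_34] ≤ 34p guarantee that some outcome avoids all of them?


Union bound: P[∪_{i=1}^{34} A_i] ≤ Σ_i P[A_i] ≤ 34·p = 34·(1/34) = 1.
Numerically: 1 ≈ 1.00000.
Is 1 < 1? NO.
Since the bound 1 is ≥ 1, the union bound is uninformative here; it does NOT by itself certify existence.

34·p = 1 ≈ 1.00000; existence NOT certified by the union bound.


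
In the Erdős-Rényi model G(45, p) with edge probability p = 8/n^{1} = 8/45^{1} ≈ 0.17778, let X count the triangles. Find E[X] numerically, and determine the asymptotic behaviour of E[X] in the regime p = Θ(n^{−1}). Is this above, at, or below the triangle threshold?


Number of potential triangles: C(45, 3) = 14190.
Each occurs with probability p³ ≈ (0.17778)³ ≈ 5.6186557e-03.
By linearity: E[X] = C(45, 3)·p³ ≈ 14190 · 5.6186557e-03 ≈ 79.72872.
Here α = 1, so p = 8/n is exactly at the triangle threshold p ~ 1/n. Asymptotically E[X] → c³/6 = 8³/6 = 256/3 ≈ 85.33333, a bounded constant. In this regime the triangle count is asymptotically Poisson(c³/6).

E[X] ≈ 79.72872; in regime p = Θ(1/n^{1}) E[X] stays bounded (at the triangle threshold p ~ 1/n).


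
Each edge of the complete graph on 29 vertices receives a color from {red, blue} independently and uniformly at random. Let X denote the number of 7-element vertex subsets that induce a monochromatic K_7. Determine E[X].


Let X = Σ_S X_S over the C(29, 7) = 1560780 subsets S of size 7, where X_S = 1 if the K_7 on S is monochromatic.
For a fixed S, the K_7 on S has C(7, 2) = 21 edges. P[all 21 edges red] = (1/2)^21, and likewise for blue, so P[monochromatic] = 2·(1/2)^21 = 2^{1 − 21} = 1/1048576.
Summing: E[X] = C(29, 7) · 2^{1 − 21} = 1560780 · 1/1048576 = 390195/262144.
Numerically: E[X] ≈ 1.48848.

E[X] = C(29,7)·2^(1−C(7,2)) = 390195/262144 ≈ 1.48848.


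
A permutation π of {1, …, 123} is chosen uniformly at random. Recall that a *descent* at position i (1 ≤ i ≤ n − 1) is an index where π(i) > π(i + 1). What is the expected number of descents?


Write X = Σ X_I over i = 1, …, 122, with X_I the indicator of one descent.
There are 122 indicators.
For each fixed i, the pair (π(i), π(i+1)) is a uniformly random ordered pair of distinct values from {1, …, 123}; by symmetry P[π(i) > π(i+1)] = 1/2.
By linearity: E[X] = 122 · (1/2) = (123 − 1) · (1/2) = 61 ≈ 61.000000.

E[X] = 61 = 61.000000.


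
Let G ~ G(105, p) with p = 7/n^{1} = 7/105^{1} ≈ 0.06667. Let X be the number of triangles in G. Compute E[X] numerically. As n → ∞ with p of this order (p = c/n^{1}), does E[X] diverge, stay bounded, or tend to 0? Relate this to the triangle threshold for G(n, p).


Number of potential triangles: C(105, 3) = 187460.
Each occurs with probability p³ ≈ (0.06667)³ ≈ 2.962963e-04.
By linearity: E[X] = C(105, 3)·p³ ≈ 187460 · 2.962963e-04 ≈ 55.5437.
Here α = 1, so p = 7/n is exactly at the triangle threshold p ~ 1/n. Asymptotically E[X] → c³/6 = 7³/6 = 343/6 ≈ 57.1667, a bounded constant. In this regime the triangle count is asymptotically Poisson(c³/6).

E[X] ≈ 55.5437; in regime p = Θ(1/n^{1}) E[X] stays bounded (at the triangle threshold p ~ 1/n).


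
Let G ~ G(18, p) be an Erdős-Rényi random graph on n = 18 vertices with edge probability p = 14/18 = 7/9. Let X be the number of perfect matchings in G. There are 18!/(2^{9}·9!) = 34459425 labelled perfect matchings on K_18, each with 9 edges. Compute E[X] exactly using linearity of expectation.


K_18 has 18!/(2^{9}·9!) = 34459425 labelled perfect matchings.
For each such perfect matching H, let X_H = 1 if all 9 edges of H are present in G. Then P[X_H = 1] = p^{9} = (7/9)^{9} = 40353607/387420489.
Summing the indicators: E[X] = Σ_H E[X_H] = 34459425 · p^{9} = 34459425 · 40353607/387420489 = 17167433257975/4782969.
Numerically: E[X] ≈ 3.58928e+06.

E[X] = 34459425 · (7/9)^{9} = 17167433257975/4782969 ≈ 3.58928e+06.


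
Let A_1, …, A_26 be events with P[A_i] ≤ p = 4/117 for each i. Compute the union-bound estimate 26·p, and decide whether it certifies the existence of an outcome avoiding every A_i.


Union bound: P[∪_{i=1}^{26} A_i] ≤ Σ_i P[A_i] ≤ 26·p = 26·(4/117) = 8/9.
Numerically: 8/9 ≈ 0.8888889.
Is 8/9 < 1? YES.
Since P[∪ A_i] ≤ 8/9 < 1, the complement has P[∩ A_i^c] ≥ 1 − 8/9 = 1/9 > 0, so some outcome avoids every A_i.

26·p = 8/9 ≈ 0.8888889; existence CERTIFIED by the union bound.


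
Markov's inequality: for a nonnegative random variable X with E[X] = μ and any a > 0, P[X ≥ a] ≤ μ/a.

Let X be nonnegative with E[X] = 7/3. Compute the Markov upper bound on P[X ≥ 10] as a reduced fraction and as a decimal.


μ = E[X] = 7/3, a = 10.
Markov: P[X ≥ 10] ≤ μ/a = (7/3)/10 = 7/30.
Numerically: ≈ 0.233333.
(Since a = 10 > μ = 2.333333, the bound 7/30 is < 1 and informative.)

P[X ≥ 10] ≤ 7/30 ≈ 0.233333.


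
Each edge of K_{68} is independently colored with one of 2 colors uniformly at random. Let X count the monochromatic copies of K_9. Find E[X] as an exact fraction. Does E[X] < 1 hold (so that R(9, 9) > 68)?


E[X] = C(68, 9) · 2^{1 − 36} = 49280065120 · 2^{−35} = 49280065120/34359738368.
As a reduced fraction: E[X] = 1540002035/1073741824 ≈ 1.434239.
Is E[X] < 1? NO.
Since E[X] ≥ 1, the first-moment bound is inconclusive at n = 68; it does NOT by itself certify R(9, 9) > 68.

E[X] = 1540002035/1073741824 ≈ 1.434239; E[X] ≥ 1; first-moment method inconclusive here.


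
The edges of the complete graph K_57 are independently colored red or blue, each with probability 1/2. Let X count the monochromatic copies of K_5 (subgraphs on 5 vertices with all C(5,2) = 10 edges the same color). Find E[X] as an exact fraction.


Let X = Σ_S X_S over the C(57, 5) = 4187106 subsets S of size 5, where X_S = 1 if the K_5 on S is monochromatic.
For a fixed S, the K_5 on S has C(5, 2) = 10 edges. P[all 10 edges red] = (1/2)^10, and likewise for blue, so P[monochromatic] = 2·(1/2)^10 = 2^{1 − 10} = 1/512.
Summing: E[X] = C(57, 5) · 2^{1 − 10} = 4187106 · 1/512 = 2093553/256.
Numerically: E[X] ≈ 8177.9414.

E[X] = C(57,5)·2^(1−C(5,2)) = 2093553/256 ≈ 8177.9414.


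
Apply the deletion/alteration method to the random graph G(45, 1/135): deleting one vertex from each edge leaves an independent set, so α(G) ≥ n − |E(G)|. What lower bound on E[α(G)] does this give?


E[|E(G)|] = C(45, 2)·p = 990 · (1/135) = 22/3.
E[α(G)] ≥ n − E[|E(G)|] = 45 − 22/3 = 113/3.
Numerically: ≈ 37.66667.
(This is only a lower bound; the true E[α(G)] may be larger.)

E[α(G)] ≥ 113/3 ≈ 37.66667.
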